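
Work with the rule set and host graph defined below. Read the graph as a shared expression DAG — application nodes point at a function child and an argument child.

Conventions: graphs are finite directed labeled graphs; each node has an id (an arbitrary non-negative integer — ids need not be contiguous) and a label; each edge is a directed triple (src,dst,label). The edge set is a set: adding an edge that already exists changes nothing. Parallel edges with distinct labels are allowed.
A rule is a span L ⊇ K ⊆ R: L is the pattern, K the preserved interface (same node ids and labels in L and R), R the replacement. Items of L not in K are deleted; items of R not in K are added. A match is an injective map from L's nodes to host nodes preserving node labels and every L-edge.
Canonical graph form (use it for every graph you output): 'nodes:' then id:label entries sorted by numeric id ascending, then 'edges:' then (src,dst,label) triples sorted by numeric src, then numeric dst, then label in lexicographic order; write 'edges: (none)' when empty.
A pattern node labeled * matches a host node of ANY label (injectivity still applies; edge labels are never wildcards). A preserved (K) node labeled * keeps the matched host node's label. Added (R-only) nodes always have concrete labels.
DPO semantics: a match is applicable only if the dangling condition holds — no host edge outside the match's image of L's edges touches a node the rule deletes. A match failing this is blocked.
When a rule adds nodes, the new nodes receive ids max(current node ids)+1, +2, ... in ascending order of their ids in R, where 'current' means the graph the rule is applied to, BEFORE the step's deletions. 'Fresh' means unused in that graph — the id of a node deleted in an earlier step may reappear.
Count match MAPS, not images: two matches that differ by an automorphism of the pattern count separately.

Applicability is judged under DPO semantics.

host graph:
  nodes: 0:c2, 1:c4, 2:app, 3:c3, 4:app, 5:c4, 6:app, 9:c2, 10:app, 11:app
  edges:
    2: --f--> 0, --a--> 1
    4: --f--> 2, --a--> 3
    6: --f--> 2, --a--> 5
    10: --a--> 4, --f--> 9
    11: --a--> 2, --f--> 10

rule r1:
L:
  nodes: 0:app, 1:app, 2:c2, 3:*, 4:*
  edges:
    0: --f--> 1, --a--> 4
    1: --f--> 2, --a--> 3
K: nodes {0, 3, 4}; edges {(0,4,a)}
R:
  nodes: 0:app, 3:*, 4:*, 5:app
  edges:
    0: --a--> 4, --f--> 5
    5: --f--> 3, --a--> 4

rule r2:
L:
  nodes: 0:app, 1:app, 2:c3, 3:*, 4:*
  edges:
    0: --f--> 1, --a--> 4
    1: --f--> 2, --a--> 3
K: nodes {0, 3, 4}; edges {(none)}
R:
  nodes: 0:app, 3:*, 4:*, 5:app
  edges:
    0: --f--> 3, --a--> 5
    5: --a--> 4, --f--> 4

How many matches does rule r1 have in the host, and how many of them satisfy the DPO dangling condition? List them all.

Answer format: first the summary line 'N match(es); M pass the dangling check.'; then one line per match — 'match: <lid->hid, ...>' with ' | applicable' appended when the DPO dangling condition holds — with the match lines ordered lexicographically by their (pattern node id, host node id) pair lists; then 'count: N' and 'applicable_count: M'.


3 match(es); 1 pass the dangling check.
match: 0->4, 1->2, 2->0, 3->1, 4->3
match: 0->6, 1->2, 2->0, 3->1, 4->5
match: 0->11, 1->10, 2->9, 3->4, 4->2 | applicable
count: 3
applicable_count: 1


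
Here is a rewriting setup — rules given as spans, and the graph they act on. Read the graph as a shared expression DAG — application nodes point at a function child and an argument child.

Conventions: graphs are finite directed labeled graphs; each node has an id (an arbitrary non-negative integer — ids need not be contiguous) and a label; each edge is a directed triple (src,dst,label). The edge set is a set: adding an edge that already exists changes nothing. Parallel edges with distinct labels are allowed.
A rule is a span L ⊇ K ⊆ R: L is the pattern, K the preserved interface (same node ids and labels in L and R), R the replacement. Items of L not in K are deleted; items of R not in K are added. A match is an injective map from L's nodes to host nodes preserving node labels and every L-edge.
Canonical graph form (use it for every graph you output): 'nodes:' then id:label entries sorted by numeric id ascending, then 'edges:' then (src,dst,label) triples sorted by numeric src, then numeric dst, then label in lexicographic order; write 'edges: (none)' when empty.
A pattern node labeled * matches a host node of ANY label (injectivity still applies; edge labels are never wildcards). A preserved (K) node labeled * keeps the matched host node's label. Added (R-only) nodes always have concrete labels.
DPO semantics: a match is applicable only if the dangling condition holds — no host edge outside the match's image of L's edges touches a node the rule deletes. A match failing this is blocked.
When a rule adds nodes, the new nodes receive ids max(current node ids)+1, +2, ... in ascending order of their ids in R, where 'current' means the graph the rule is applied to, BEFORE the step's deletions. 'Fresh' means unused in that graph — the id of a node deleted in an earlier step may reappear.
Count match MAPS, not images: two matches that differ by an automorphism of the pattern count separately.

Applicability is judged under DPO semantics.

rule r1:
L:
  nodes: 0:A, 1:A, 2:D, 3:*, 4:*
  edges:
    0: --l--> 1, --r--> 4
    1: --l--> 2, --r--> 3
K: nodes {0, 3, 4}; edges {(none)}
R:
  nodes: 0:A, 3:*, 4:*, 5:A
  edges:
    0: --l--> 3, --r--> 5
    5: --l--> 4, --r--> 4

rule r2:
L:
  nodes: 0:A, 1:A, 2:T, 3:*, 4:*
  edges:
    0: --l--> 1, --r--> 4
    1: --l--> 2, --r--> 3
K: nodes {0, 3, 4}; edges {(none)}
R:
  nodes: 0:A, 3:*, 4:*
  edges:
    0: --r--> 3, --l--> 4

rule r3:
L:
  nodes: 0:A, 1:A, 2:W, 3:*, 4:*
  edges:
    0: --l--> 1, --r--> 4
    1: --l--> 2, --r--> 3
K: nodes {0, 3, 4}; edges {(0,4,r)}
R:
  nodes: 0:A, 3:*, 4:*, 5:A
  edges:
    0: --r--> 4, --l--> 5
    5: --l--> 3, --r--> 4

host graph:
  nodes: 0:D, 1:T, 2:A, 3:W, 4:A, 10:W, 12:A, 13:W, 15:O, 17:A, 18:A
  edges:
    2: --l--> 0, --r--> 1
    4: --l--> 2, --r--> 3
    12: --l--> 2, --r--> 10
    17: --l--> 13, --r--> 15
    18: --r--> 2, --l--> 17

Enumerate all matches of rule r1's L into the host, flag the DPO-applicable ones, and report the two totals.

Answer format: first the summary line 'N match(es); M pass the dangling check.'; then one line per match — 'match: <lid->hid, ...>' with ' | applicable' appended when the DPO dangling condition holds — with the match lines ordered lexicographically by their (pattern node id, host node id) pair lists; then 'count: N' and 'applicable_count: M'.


2 match(es); 0 pass the dangling check.
match: 0->4, 1->2, 2->0, 3->1, 4->3
match: 0->12, 1->2, 2->0, 3->1, 4->10
count: 2
applicable_count: 0


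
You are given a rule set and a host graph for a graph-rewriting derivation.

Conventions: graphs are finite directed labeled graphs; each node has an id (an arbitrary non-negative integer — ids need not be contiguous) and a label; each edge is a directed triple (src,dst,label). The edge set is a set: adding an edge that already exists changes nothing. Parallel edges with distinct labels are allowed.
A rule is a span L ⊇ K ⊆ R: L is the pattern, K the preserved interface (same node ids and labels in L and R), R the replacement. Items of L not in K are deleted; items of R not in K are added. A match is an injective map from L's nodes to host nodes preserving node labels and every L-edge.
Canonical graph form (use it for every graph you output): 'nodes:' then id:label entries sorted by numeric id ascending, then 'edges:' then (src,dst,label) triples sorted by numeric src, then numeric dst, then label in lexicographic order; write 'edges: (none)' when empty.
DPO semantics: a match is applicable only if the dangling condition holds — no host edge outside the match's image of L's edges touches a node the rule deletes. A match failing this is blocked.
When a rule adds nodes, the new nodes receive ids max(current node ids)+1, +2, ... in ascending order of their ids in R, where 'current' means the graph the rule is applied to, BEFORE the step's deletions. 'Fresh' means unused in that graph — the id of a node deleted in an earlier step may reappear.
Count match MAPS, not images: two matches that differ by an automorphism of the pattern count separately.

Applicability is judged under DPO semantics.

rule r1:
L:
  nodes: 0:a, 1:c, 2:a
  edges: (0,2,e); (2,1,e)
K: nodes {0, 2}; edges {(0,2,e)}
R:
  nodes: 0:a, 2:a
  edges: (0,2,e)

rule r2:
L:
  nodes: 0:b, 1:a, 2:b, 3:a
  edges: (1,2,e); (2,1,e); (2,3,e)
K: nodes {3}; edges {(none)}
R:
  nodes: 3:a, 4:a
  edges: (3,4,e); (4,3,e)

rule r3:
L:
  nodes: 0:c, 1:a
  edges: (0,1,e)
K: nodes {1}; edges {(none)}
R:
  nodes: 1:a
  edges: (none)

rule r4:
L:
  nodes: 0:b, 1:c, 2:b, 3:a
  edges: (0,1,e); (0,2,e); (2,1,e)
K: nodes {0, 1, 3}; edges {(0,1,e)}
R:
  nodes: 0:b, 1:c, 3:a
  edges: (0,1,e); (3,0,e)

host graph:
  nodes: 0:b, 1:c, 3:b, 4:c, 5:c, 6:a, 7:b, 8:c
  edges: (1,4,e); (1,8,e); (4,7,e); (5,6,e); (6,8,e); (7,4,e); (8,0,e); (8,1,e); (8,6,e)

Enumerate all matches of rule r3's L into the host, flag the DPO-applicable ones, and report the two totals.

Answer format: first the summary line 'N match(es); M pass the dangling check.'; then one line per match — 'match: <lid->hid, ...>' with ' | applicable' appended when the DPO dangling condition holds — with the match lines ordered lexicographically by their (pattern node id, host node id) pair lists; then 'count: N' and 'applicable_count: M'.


2 match(es); 1 pass the dangling check.
match: 0->5, 1->6 | applicable
match: 0->8, 1->6
count: 2
applicable_count: 1


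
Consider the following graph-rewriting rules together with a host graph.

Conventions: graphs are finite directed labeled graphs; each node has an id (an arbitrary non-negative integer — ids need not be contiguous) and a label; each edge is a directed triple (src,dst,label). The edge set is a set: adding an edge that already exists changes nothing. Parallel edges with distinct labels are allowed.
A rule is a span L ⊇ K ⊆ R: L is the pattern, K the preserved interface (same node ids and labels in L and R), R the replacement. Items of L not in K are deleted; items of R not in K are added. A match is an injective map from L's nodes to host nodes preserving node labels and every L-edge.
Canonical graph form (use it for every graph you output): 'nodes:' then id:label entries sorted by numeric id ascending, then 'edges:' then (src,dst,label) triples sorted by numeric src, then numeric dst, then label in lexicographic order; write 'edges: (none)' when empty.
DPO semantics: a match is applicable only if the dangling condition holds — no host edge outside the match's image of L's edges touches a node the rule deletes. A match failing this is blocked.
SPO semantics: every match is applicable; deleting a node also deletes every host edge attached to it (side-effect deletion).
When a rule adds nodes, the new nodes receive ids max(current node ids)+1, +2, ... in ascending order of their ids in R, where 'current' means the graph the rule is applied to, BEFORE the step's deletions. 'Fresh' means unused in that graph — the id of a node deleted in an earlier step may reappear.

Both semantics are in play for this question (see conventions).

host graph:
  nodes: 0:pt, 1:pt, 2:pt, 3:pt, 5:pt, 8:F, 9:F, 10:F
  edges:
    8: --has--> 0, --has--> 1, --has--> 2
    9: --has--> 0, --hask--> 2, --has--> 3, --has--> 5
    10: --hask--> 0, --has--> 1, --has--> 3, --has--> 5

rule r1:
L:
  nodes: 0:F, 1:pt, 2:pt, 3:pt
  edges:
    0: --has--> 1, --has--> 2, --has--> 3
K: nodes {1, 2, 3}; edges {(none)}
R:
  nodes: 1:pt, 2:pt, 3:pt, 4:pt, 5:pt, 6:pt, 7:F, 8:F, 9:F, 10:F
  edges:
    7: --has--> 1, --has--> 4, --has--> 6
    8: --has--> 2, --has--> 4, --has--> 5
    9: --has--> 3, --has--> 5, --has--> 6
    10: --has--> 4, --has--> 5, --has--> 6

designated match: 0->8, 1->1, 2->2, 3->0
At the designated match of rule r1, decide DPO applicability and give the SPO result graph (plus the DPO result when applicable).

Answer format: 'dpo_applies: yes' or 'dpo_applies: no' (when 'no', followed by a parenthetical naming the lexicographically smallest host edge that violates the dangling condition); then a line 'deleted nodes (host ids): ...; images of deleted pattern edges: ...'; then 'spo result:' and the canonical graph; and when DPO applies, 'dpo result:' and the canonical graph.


dpo_applies: yes
deleted nodes (host ids): 8; images of deleted pattern edges: (8,0,has); (8,1,has); (8,2,has)
spo result:
nodes: 0:pt, 1:pt, 2:pt, 3:pt, 5:pt, 9:F, 10:F, 11:pt, 12:pt, 13:pt, 14:F, 15:F, 16:F, 17:F
edges: (9,0,has); (9,2,hask); (9,3,has); (9,5,has); (10,0,hask); (10,1,has); (10,3,has); (10,5,has); (14,1,has); (14,11,has); (14,13,has); (15,2,has); (15,11,has); (15,12,has); (16,0,has); (16,12,has); (16,13,has); (17,11,has); (17,12,has); (17,13,has)
dpo result:
nodes: 0:pt, 1:pt, 2:pt, 3:pt, 5:pt, 9:F, 10:F, 11:pt, 12:pt, 13:pt, 14:F, 15:F, 16:F, 17:F
edges: (9,0,has); (9,2,hask); (9,3,has); (9,5,has); (10,0,hask); (10,1,has); (10,3,has); (10,5,has); (14,1,has); (14,11,has); (14,13,has); (15,2,has); (15,11,has); (15,12,has); (16,0,has); (16,12,has); (16,13,has); (17,11,has); (17,12,has); (17,13,has)


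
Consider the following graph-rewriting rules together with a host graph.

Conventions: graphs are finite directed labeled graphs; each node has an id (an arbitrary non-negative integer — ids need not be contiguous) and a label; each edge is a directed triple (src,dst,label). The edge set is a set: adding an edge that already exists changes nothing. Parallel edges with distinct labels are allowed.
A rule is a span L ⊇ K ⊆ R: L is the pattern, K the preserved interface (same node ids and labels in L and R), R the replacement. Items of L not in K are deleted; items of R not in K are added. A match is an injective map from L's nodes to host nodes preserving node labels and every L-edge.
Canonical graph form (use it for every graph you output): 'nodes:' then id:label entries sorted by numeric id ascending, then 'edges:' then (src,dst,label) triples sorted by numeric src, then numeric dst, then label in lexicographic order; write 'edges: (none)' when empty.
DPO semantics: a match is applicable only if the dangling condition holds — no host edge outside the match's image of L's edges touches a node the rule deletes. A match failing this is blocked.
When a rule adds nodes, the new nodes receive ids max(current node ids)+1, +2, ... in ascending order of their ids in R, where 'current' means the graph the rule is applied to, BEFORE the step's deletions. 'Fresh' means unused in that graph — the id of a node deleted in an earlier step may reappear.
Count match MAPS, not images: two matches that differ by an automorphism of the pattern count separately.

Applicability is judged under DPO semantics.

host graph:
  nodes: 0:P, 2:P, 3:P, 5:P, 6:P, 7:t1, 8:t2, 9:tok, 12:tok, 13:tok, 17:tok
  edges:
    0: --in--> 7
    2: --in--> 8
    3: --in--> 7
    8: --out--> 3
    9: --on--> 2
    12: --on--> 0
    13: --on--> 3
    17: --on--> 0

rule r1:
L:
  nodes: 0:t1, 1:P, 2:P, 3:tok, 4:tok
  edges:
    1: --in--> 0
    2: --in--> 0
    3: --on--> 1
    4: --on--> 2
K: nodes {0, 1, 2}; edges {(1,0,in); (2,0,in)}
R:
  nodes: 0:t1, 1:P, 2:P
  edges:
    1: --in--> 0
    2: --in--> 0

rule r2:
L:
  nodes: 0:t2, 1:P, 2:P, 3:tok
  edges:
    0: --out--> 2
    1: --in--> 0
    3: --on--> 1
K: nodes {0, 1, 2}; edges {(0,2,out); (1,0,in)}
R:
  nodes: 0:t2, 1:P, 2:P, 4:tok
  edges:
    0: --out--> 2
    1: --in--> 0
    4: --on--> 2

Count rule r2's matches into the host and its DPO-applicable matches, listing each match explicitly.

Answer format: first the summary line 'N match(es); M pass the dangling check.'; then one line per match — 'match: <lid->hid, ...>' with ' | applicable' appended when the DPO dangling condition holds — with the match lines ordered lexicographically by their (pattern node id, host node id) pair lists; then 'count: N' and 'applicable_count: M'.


1 match(es); 1 pass the dangling check.
match: 0->8, 1->2, 2->3, 3->9 | applicable
count: 1
applicable_count: 1


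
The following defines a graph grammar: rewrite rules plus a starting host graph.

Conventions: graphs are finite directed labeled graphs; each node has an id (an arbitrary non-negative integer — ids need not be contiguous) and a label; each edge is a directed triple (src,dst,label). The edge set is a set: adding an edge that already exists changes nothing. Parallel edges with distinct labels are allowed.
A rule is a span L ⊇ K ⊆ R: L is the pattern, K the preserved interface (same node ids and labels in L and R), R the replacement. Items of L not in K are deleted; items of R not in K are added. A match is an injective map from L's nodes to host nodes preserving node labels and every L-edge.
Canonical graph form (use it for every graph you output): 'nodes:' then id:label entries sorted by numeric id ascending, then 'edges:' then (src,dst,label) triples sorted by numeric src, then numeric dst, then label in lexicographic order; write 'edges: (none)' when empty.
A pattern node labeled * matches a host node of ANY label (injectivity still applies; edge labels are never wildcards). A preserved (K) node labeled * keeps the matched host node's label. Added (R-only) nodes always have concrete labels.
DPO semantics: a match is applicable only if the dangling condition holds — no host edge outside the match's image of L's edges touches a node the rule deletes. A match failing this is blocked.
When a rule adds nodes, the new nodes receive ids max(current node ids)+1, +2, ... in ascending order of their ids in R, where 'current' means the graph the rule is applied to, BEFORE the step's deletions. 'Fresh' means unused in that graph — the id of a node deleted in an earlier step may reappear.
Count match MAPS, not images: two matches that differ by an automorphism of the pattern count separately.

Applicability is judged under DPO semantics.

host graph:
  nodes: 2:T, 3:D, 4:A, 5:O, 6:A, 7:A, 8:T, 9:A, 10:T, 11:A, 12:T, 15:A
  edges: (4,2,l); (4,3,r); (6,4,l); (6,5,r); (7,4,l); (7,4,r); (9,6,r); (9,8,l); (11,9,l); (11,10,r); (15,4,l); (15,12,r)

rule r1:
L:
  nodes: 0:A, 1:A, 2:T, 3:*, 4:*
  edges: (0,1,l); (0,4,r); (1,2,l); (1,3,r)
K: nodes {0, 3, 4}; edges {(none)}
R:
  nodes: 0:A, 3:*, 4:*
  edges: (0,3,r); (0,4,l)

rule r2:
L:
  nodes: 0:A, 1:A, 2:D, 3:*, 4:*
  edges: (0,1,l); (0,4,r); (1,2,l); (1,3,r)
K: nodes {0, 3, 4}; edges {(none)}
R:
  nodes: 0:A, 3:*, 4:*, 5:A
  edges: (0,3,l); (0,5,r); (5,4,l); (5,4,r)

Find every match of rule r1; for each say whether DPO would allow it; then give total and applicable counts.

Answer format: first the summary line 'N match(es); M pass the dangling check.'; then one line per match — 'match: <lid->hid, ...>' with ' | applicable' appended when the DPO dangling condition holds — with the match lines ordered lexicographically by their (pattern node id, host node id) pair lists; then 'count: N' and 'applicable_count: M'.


3 match(es); 1 pass the dangling check.
match: 0->6, 1->4, 2->2, 3->3, 4->5
match: 0->11, 1->9, 2->8, 3->6, 4->10 | applicable
match: 0->15, 1->4, 2->2, 3->3, 4->12
count: 3
applicable_count: 1


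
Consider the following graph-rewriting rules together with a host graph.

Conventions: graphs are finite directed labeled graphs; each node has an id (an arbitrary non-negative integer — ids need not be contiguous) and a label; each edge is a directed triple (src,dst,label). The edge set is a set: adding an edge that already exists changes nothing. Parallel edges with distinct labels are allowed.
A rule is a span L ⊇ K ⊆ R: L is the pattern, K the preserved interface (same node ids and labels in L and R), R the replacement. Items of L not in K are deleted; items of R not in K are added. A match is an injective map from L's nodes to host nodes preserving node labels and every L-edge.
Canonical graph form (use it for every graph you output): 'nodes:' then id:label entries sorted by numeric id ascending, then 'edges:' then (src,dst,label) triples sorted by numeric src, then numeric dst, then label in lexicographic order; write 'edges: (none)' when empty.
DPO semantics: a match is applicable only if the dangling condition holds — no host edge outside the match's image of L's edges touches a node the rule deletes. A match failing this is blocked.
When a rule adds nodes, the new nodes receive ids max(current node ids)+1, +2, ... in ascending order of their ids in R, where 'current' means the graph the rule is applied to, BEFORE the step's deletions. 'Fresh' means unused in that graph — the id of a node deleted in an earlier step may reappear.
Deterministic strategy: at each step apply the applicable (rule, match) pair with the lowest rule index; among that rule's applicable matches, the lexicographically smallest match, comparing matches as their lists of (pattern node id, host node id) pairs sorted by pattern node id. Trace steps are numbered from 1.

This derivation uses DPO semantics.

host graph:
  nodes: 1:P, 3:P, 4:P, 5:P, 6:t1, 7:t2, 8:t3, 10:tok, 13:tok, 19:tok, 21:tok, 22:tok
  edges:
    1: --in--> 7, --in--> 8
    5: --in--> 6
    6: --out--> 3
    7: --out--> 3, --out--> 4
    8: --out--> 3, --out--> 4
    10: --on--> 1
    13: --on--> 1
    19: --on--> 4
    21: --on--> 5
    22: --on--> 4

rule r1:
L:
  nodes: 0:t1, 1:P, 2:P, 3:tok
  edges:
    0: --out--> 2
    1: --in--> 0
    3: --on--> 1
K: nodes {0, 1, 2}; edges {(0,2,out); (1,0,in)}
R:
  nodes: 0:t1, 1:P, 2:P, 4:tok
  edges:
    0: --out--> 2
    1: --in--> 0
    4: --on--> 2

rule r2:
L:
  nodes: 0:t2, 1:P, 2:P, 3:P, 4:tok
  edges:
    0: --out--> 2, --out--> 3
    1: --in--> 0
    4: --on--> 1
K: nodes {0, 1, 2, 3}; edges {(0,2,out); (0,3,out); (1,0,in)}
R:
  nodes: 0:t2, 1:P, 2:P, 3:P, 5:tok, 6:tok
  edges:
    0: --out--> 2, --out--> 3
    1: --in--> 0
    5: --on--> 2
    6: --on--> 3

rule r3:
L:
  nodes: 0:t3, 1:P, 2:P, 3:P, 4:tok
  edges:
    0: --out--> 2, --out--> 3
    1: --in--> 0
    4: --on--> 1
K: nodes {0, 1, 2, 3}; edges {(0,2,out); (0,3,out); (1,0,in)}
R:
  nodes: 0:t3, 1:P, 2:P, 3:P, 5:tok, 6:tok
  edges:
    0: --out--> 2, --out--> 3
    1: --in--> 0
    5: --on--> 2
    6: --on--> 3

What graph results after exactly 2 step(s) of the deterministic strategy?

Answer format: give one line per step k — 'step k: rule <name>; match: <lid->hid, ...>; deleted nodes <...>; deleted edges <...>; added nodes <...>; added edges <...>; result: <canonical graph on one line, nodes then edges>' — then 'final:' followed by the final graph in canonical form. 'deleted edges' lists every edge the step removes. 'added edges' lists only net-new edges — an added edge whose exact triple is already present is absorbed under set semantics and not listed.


step 1: rule r1; match: 0->6, 1->5, 2->3, 3->21; deleted nodes 21; deleted edges (21,5,on); added nodes 23; added edges (23,3,on); result: nodes: 1:P, 3:P, 4:P, 5:P, 6:t1, 7:t2, 8:t3, 10:tok, 13:tok, 19:tok, 22:tok, 23:tok edges: (1,7,in); (1,8,in); (5,6,in); (6,3,out); (7,3,out); (7,4,out); (8,3,out); (8,4,out); (10,1,on); (13,1,on); (19,4,on); (22,4,on); (23,3,on)
step 2: rule r2; match: 0->7, 1->1, 2->3, 3->4, 4->10; deleted nodes 10; deleted edges (10,1,on); added nodes 24, 25; added edges (24,3,on); (25,4,on); result: nodes: 1:P, 3:P, 4:P, 5:P, 6:t1, 7:t2, 8:t3, 13:tok, 19:tok, 22:tok, 23:tok, 24:tok, 25:tok edges: (1,7,in); (1,8,in); (5,6,in); (6,3,out); (7,3,out); (7,4,out); (8,3,out); (8,4,out); (13,1,on); (19,4,on); (22,4,on); (23,3,on); (24,3,on); (25,4,on)
final:
nodes: 1:P, 3:P, 4:P, 5:P, 6:t1, 7:t2, 8:t3, 13:tok, 19:tok, 22:tok, 23:tok, 24:tok, 25:tok
edges: (1,7,in); (1,8,in); (5,6,in); (6,3,out); (7,3,out); (7,4,out); (8,3,out); (8,4,out); (13,1,on); (19,4,on); (22,4,on); (23,3,on); (24,3,on); (25,4,on)


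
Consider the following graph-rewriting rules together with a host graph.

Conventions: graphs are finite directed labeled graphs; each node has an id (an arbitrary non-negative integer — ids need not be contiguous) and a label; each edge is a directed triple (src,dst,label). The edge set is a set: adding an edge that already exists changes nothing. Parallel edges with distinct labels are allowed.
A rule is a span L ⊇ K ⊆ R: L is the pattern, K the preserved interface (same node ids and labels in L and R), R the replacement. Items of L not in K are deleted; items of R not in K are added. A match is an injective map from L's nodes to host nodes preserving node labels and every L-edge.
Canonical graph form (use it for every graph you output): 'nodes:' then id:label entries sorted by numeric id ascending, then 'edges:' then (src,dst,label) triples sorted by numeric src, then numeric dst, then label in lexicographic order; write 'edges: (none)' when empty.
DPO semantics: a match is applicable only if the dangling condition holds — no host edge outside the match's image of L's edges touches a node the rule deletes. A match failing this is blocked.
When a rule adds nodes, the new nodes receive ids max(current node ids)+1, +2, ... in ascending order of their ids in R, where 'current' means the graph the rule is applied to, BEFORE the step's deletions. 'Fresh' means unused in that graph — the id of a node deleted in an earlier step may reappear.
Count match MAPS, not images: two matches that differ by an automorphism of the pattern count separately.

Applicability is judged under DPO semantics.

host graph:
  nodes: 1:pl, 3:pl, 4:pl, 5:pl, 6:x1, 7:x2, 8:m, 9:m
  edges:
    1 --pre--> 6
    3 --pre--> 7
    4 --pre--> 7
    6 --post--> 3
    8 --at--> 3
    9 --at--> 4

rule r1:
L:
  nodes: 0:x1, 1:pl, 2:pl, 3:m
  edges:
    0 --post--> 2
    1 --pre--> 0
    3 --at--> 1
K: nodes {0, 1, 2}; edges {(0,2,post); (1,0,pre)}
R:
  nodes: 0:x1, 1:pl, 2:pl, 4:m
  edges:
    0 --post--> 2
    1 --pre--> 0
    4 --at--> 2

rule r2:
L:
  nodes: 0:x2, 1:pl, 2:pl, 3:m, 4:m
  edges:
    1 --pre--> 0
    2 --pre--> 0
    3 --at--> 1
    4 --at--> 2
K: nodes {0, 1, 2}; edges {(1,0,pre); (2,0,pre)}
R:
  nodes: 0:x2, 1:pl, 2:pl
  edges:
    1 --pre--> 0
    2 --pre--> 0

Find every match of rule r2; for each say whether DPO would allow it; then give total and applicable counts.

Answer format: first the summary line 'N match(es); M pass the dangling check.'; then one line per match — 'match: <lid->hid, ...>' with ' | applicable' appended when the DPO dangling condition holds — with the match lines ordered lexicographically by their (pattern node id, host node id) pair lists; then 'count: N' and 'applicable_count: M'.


2 match(es); 2 pass the dangling check.
match: 0->7, 1->3, 2->4, 3->8, 4->9 | applicable
match: 0->7, 1->4, 2->3, 3->9, 4->8 | applicable
count: 2
applicable_count: 2


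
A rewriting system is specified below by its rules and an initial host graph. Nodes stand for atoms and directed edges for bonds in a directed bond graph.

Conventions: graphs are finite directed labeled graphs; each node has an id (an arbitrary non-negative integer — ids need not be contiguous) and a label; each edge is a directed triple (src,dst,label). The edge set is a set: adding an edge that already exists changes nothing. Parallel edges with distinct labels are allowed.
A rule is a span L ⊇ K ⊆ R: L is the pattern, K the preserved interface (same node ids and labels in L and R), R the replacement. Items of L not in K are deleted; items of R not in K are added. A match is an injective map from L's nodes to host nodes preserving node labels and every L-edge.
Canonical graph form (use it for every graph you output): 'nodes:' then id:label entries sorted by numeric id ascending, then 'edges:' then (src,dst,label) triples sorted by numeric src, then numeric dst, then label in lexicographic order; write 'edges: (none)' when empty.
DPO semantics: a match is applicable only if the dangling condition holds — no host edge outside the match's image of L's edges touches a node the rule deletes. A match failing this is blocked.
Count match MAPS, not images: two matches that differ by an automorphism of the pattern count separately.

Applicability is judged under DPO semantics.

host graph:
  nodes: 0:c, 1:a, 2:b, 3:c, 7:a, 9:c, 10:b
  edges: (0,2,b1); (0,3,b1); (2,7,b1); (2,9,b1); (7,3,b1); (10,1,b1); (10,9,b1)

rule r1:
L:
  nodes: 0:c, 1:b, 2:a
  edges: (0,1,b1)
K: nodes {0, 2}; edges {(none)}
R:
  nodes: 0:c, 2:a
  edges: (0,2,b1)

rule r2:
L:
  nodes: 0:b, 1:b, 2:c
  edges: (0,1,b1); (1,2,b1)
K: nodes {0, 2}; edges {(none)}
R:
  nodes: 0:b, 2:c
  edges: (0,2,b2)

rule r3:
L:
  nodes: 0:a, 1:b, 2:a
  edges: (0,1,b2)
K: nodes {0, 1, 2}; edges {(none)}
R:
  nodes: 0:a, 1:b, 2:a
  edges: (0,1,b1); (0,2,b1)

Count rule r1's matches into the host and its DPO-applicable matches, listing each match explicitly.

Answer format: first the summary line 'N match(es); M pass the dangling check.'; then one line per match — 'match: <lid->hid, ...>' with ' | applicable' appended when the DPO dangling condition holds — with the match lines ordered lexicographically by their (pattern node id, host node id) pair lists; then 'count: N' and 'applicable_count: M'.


2 match(es); 0 pass the dangling check.
match: 0->0, 1->2, 2->1
match: 0->0, 1->2, 2->7
count: 2
applicable_count: 0


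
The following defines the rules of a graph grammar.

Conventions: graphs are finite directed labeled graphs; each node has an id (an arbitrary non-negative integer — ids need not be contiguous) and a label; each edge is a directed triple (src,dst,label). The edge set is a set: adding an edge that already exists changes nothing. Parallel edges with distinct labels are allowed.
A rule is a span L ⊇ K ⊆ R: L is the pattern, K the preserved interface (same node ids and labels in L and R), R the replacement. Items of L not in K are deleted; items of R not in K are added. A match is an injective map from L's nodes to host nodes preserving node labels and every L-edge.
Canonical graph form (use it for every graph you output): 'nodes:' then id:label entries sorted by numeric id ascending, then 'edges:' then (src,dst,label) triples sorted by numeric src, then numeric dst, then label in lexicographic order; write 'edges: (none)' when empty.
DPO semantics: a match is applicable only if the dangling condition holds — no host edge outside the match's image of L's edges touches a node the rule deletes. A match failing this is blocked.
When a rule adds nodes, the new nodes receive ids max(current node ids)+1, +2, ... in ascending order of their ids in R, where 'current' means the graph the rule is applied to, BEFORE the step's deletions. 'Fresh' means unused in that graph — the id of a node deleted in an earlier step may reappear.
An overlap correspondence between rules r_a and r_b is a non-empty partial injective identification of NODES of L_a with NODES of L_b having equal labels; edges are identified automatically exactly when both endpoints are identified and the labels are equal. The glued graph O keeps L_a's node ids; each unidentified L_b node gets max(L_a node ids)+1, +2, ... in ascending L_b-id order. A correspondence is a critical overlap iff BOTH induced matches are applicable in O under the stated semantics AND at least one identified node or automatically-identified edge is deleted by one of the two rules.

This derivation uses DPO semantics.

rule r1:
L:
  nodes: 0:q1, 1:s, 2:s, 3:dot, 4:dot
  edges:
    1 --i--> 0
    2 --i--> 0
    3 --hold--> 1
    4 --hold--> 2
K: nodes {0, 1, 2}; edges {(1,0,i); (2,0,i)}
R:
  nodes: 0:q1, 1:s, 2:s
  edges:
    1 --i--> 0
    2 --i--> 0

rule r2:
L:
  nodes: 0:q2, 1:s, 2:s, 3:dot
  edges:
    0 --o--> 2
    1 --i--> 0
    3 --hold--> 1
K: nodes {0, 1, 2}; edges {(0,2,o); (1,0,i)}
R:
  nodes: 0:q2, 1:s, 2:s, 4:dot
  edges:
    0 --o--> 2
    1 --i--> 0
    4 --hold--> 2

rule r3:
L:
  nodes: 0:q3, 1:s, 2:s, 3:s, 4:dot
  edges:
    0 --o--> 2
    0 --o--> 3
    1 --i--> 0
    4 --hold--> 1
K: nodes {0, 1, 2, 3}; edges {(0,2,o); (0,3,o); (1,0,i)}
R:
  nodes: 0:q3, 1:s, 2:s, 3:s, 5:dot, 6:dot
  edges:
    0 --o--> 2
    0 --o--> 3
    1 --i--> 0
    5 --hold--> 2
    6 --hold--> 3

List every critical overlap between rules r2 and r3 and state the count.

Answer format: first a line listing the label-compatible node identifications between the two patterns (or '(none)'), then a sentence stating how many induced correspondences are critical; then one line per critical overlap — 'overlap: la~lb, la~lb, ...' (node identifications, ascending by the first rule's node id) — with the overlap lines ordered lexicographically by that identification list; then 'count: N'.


label-compatible node identifications between L(r2) and L(r3): 1~1, 1~2, 1~3, 2~1, 2~2, 2~3, 3~4
3 of the induced correspondences are critical overlaps of r2 and r3.
overlap: 1~1, 2~2, 3~4
overlap: 1~1, 2~3, 3~4
overlap: 1~1, 3~4
count: 3


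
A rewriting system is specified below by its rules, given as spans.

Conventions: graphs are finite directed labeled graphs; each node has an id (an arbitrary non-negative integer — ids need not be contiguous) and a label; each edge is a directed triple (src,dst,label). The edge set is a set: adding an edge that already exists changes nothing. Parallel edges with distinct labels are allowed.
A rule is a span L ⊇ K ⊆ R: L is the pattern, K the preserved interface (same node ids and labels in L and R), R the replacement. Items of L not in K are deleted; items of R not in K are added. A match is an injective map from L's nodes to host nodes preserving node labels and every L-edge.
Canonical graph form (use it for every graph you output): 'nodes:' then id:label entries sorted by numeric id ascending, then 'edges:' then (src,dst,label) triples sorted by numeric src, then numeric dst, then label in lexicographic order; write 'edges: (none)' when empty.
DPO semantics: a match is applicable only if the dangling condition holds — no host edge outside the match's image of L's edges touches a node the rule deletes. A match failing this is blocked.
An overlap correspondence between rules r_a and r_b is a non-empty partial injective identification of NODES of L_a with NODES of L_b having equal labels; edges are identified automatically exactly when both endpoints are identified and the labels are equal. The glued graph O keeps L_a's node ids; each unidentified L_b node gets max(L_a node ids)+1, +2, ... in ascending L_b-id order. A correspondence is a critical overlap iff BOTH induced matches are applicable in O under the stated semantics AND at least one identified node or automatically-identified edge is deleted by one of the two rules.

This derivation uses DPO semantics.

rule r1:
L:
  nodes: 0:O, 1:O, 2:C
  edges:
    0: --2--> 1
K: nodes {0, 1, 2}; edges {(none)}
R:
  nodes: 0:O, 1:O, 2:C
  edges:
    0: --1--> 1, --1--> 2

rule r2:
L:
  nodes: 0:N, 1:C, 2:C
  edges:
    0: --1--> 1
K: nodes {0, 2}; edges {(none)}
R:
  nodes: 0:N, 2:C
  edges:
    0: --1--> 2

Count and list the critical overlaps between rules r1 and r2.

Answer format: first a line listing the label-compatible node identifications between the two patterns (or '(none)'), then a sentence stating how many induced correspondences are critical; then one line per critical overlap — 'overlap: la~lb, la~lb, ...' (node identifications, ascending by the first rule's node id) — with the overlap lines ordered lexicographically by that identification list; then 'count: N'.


label-compatible node identifications between L(r1) and L(r2): 2~1, 2~2
1 of the induced correspondences is a critical overlap of r1 and r2.
overlap: 2~1
count: 1


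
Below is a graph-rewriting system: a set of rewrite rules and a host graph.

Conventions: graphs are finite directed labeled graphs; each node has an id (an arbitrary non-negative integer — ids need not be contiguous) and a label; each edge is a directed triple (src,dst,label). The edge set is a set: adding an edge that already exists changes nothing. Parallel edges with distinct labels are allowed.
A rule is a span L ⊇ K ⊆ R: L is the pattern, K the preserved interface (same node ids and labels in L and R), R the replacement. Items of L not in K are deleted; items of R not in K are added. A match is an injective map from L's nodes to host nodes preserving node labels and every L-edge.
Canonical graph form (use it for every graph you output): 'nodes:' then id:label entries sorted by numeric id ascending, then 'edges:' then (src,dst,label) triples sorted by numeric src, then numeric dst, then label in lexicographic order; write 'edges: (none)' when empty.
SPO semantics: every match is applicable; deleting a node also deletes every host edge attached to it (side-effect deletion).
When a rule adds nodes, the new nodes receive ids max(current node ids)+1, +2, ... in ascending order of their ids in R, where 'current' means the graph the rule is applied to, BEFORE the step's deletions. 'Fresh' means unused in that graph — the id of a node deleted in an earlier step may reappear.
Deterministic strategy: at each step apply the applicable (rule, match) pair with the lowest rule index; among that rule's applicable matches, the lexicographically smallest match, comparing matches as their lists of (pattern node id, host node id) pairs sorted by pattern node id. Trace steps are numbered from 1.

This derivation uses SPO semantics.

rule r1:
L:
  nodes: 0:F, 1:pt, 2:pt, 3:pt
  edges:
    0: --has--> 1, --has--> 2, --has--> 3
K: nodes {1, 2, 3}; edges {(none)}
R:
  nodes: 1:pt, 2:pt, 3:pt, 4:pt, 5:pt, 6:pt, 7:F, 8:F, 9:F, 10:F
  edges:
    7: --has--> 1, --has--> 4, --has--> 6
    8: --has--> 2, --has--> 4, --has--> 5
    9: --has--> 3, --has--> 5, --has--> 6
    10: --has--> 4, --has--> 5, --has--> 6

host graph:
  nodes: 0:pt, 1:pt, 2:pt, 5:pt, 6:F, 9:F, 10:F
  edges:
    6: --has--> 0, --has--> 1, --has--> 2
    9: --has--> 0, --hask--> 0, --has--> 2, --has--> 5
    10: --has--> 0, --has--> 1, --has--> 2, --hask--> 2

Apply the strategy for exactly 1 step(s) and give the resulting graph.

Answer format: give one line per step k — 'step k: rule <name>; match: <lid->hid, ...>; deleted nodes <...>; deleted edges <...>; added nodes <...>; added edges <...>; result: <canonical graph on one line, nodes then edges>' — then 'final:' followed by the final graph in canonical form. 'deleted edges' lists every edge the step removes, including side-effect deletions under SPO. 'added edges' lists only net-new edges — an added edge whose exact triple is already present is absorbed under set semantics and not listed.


step 1: rule r1; match: 0->6, 1->0, 2->1, 3->2; deleted nodes 6; deleted edges (6,0,has); (6,1,has); (6,2,has); added nodes 11, 12, 13, 14, 15, 16, 17; added edges (14,0,has); (14,11,has); (14,13,has); (15,1,has); (15,11,has); (15,12,has); (16,2,has); (16,12,has); (16,13,has); (17,11,has); (17,12,has); (17,13,has); result: nodes: 0:pt, 1:pt, 2:pt, 5:pt, 9:F, 10:F, 11:pt, 12:pt, 13:pt, 14:F, 15:F, 16:F, 17:F edges: (9,0,has); (9,0,hask); (9,2,has); (9,5,has); (10,0,has); (10,1,has); (10,2,has); (10,2,hask); (14,0,has); (14,11,has); (14,13,has); (15,1,has); (15,11,has); (15,12,has); (16,2,has); (16,12,has); (16,13,has); (17,11,has); (17,12,has); (17,13,has)
final:
nodes: 0:pt, 1:pt, 2:pt, 5:pt, 9:F, 10:F, 11:pt, 12:pt, 13:pt, 14:F, 15:F, 16:F, 17:F
edges: (9,0,has); (9,0,hask); (9,2,has); (9,5,has); (10,0,has); (10,1,has); (10,2,has); (10,2,hask); (14,0,has); (14,11,has); (14,13,has); (15,1,has); (15,11,has); (15,12,has); (16,2,has); (16,12,has); (16,13,has); (17,11,has); (17,12,has); (17,13,has)


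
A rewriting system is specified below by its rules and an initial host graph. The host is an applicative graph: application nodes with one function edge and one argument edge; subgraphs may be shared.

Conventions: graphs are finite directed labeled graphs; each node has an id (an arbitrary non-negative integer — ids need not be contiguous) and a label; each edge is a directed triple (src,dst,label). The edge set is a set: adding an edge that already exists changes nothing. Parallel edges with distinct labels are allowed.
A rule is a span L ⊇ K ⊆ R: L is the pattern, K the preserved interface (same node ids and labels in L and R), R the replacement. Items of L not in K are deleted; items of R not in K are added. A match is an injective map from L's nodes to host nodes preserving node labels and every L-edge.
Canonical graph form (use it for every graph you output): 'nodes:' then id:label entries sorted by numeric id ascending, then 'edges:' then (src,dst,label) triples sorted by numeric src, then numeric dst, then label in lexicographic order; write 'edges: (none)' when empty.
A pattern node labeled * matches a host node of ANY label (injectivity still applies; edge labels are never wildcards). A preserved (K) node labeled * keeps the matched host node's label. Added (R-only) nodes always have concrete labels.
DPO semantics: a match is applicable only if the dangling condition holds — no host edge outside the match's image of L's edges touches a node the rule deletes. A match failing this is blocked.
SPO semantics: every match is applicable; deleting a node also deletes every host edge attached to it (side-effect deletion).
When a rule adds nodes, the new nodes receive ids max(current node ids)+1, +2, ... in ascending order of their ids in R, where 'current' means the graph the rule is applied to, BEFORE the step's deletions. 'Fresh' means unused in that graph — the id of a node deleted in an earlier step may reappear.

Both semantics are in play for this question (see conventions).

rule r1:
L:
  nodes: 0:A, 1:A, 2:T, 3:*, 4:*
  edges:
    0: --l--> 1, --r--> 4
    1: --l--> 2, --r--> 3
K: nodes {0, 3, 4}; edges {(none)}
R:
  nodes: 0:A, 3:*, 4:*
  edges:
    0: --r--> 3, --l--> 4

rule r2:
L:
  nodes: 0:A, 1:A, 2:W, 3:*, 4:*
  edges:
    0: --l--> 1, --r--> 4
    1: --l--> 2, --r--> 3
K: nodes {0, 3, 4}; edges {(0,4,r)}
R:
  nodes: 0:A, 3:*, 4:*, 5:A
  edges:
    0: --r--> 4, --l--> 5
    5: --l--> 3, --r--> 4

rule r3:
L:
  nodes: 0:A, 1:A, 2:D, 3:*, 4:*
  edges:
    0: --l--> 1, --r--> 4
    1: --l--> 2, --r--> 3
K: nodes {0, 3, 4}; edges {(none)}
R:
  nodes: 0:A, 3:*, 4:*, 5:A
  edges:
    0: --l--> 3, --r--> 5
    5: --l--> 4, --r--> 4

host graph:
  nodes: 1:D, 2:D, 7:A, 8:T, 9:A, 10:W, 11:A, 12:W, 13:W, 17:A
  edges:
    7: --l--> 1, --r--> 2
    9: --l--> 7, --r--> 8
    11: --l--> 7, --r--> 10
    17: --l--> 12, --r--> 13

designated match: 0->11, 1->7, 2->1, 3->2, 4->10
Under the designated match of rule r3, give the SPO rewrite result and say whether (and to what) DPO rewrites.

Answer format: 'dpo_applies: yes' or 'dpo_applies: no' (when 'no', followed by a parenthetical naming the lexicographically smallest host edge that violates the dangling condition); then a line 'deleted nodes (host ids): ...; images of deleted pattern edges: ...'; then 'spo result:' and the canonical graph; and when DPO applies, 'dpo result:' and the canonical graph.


dpo_applies: no
(the rule deletes node 7, which keeps host edge (9,7,l) outside the match image — the dangling condition fails, DPO blocks; SPO proceeds and side-deletes such edges)
deleted nodes (host ids): 1, 7; images of deleted pattern edges: (7,1,l); (7,2,r); (11,7,l); (11,10,r)
spo result:
nodes: 2:D, 8:T, 9:A, 10:W, 11:A, 12:W, 13:W, 17:A, 18:A
edges: (9,8,r); (11,2,l); (11,18,r); (17,12,l); (17,13,r); (18,10,l); (18,10,r)
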